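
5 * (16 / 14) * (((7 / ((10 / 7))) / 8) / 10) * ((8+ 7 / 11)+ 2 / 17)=11459 / 3740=3.06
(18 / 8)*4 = 9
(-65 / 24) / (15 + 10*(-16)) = 13 / 696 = 0.02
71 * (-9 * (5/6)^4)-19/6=-44831/144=-311.33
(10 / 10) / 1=1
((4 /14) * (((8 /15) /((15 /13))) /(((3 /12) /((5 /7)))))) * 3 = 832 /735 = 1.13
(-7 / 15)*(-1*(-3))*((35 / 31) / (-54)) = 49 / 1674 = 0.03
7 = 7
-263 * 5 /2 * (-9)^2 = -106515 /2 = -53257.50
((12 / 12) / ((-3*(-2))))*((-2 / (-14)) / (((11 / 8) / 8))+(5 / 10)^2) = 111 / 616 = 0.18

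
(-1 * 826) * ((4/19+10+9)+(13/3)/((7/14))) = -1312514/57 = -23026.56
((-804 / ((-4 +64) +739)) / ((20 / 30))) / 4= -603 / 1598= -0.38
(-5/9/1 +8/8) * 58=232/9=25.78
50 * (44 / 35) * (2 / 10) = 88 / 7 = 12.57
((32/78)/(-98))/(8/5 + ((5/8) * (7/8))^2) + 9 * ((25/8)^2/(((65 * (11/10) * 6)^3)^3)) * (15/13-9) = -31856681125248449146577889245/14451493096906703111597815556064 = -0.00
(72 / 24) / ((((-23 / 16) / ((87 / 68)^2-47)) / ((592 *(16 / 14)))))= 2980255872 / 46529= 64051.58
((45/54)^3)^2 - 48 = -2223863/46656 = -47.67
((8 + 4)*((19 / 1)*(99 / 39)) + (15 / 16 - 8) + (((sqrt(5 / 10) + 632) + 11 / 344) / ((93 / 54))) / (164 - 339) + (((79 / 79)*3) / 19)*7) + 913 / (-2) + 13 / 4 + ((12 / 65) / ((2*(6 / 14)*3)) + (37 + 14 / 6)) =433856835761 / 2765708400 - 9*sqrt(2) / 5425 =156.87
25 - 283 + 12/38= -257.68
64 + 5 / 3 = 197 / 3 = 65.67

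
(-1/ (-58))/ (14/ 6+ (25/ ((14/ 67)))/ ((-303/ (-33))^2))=214221/ 46623967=0.00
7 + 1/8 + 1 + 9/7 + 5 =807/56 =14.41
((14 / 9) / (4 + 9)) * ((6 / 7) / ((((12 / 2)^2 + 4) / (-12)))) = -2 / 65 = -0.03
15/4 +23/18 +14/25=5029/900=5.59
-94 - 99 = -193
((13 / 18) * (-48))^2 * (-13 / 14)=-70304 / 63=-1115.94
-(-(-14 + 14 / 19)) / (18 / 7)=-98 / 19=-5.16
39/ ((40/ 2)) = 39/ 20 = 1.95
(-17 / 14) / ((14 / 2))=-17 / 98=-0.17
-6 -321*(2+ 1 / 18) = -3995 / 6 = -665.83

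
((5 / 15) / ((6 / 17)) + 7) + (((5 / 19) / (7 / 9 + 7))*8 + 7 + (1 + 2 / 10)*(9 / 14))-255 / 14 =-13333 / 5985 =-2.23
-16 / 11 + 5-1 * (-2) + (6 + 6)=193 / 11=17.55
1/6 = 0.17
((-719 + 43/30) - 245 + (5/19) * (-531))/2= -628313/1140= -551.15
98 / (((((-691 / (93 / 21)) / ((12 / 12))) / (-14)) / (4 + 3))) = 42532 / 691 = 61.55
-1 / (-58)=1 / 58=0.02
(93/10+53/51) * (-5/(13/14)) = -36911/663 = -55.67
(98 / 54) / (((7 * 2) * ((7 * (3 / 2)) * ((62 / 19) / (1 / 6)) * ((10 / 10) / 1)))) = 19 / 30132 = 0.00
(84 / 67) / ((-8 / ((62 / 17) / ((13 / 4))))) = -2604 / 14807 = -0.18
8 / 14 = 4 / 7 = 0.57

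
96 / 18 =16 / 3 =5.33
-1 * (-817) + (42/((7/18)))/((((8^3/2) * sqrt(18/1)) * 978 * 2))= 817.00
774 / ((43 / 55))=990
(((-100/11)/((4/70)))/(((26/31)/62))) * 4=-6727000/143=-47041.96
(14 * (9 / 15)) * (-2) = -84 / 5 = -16.80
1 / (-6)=-1 / 6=-0.17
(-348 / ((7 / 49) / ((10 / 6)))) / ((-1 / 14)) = 56840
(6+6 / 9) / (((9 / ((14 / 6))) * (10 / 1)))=14 / 81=0.17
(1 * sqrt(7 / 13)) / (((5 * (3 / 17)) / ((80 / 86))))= 136 * sqrt(91) / 1677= 0.77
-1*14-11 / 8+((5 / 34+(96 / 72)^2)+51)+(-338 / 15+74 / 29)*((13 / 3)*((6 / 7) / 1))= -45554321 / 1242360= -36.67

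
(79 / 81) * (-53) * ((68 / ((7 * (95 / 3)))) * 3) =-284716 / 5985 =-47.57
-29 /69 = -0.42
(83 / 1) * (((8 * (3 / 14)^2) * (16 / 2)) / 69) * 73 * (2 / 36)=48472 / 3381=14.34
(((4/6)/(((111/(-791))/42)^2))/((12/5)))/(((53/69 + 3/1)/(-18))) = -2115427461/17797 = -118864.27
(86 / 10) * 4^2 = 688 / 5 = 137.60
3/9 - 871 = -2612/3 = -870.67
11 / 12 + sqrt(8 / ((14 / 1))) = 1.67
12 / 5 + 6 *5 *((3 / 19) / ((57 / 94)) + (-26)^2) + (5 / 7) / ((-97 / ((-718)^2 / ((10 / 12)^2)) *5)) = 117638159736 / 6127975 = 19196.91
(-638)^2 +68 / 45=18317048 / 45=407045.51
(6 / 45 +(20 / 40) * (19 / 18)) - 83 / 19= -12679 / 3420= -3.71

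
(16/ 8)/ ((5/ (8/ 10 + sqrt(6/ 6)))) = 0.72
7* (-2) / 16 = -7 / 8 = -0.88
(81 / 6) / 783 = 1 / 58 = 0.02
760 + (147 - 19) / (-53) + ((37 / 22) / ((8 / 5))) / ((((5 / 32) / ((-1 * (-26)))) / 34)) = 3908720 / 583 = 6704.49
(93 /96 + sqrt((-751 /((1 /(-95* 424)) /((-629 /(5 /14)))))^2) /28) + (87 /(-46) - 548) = 1400418158425 /736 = 1902742063.08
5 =5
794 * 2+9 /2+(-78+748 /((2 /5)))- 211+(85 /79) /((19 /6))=9527867 /3002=3173.84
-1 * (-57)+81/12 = 255/4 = 63.75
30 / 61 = 0.49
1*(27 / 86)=27 / 86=0.31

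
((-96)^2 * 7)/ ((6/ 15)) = 161280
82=82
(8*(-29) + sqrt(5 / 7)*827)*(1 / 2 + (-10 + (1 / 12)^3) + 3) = 325699 / 216- 9288037*sqrt(35) / 12096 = -3034.86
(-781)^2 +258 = 610219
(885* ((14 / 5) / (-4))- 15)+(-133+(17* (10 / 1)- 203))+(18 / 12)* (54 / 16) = -12727 / 16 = -795.44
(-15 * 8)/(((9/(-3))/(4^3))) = 2560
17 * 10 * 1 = 170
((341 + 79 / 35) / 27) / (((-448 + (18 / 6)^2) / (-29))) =348406 / 414855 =0.84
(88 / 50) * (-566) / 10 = -12452 / 125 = -99.62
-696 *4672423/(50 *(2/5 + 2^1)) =-135500267/5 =-27100053.40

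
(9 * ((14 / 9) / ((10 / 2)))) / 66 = 7 / 165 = 0.04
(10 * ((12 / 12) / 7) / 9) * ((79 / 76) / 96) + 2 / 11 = 463993 / 2528064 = 0.18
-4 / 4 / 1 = -1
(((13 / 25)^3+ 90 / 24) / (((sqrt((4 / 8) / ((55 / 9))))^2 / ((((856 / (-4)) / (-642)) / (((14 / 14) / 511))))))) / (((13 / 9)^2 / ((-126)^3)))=-7765639867.53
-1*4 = -4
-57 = -57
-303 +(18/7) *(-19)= -2463/7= -351.86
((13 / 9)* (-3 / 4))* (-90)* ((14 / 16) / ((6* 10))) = 91 / 64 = 1.42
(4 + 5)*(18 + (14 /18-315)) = -2666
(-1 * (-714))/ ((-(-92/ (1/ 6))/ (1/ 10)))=119/ 920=0.13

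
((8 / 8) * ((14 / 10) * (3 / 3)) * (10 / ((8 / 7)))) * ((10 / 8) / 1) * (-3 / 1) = -45.94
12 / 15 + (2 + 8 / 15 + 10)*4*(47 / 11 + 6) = 85108 / 165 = 515.81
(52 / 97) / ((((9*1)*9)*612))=13 / 1202121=0.00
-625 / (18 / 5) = -3125 / 18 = -173.61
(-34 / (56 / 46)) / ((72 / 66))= -4301 / 168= -25.60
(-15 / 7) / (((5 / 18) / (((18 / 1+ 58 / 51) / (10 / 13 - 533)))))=228384 / 823361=0.28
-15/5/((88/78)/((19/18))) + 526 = 46041/88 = 523.19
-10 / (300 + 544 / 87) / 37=-435 / 492914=-0.00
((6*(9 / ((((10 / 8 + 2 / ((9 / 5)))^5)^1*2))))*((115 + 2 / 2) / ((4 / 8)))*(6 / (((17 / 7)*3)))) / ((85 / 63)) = 334066431541248 / 6411541765625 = 52.10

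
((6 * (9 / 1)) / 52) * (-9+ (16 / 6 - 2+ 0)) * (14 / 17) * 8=-57.01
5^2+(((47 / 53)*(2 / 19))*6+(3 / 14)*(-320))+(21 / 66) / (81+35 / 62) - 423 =-182728381445 / 392114723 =-466.01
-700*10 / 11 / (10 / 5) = -3500 / 11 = -318.18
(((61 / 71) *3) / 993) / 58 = 61 / 1363058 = 0.00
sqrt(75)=5* sqrt(3)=8.66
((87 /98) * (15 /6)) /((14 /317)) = 137895 /2744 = 50.25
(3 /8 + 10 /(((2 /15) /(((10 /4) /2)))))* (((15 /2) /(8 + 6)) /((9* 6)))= 1255 /1344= 0.93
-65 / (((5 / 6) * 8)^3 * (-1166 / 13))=0.00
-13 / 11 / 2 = -13 / 22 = -0.59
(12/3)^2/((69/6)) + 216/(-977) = 26296/22471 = 1.17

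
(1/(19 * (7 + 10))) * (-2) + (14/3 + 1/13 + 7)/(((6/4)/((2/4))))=147700/37791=3.91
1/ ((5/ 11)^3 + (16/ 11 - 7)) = -0.18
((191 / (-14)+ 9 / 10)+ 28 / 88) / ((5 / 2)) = -9567 / 1925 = -4.97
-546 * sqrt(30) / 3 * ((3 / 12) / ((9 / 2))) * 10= -910 * sqrt(30) / 9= -553.81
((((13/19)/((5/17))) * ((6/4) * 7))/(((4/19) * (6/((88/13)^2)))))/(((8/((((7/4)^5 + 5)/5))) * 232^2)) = 315726873/35825254400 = 0.01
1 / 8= 0.12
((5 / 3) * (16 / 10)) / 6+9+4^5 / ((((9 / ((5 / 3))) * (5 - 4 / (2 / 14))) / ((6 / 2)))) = -1055 / 69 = -15.29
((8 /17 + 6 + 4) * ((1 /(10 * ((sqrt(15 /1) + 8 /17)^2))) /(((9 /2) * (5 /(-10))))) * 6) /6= -26622748 /820864845 + 1646144 * sqrt(15) /820864845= -0.02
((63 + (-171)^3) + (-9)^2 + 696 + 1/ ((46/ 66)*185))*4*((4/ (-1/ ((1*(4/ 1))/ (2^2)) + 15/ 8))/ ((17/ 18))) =-49011433509888/ 506345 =-96794544.25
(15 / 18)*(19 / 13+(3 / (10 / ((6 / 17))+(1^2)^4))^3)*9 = 194361675 / 17718272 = 10.97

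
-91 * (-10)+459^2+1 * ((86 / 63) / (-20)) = 133302287 / 630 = 211590.93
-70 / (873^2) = -70 / 762129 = -0.00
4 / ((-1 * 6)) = -2 / 3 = -0.67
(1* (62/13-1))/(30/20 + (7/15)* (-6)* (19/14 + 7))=-490/2847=-0.17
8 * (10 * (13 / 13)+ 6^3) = 1808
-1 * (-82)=82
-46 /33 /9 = -46 /297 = -0.15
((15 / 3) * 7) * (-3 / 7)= -15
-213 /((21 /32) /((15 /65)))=-6816 /91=-74.90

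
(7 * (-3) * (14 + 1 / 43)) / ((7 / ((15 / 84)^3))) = -226125 / 943936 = -0.24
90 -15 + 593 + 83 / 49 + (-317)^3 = -1560862822 / 49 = -31854343.31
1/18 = 0.06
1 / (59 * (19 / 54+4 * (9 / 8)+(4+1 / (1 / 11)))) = 27 / 31624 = 0.00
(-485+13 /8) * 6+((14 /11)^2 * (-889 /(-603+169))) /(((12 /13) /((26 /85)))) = -2899.15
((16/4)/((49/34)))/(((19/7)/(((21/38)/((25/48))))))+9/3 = 36867/9025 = 4.08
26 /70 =13 /35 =0.37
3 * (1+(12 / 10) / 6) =18 / 5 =3.60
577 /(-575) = -577 /575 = -1.00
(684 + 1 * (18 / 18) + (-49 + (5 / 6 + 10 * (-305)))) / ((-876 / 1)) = 14479 / 5256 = 2.75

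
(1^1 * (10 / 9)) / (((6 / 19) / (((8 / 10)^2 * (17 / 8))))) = 646 / 135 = 4.79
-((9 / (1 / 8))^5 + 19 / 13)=-25153929235 / 13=-1934917633.46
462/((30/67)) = 5159/5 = 1031.80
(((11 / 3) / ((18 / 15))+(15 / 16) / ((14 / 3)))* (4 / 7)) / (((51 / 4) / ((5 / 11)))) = 32825 / 494802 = 0.07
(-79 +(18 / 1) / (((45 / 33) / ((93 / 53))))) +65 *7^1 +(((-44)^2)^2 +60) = 993367118 / 265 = 3748555.16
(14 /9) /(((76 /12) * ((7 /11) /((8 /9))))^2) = 15488 /204687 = 0.08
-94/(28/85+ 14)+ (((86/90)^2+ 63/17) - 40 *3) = -852157001/6988275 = -121.94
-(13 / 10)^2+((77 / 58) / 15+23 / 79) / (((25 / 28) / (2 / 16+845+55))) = 654731083 / 1718250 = 381.05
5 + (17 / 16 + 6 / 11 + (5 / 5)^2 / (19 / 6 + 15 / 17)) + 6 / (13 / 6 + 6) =3861721 / 508816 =7.59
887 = 887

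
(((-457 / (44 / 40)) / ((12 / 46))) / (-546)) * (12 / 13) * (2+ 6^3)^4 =237394148843360 / 39039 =6080948509.01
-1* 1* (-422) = 422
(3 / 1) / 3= 1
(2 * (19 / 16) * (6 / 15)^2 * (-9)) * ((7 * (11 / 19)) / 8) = -693 / 400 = -1.73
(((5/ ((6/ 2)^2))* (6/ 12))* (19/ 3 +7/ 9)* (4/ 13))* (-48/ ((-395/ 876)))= 598016/ 9243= 64.70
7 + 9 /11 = 86 /11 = 7.82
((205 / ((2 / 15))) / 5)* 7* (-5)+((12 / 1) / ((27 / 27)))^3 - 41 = -18151 / 2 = -9075.50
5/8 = 0.62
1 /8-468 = -3743 /8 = -467.88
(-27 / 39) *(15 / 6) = -45 / 26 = -1.73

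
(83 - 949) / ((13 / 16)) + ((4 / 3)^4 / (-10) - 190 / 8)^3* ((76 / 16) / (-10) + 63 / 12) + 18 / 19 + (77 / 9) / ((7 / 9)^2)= -19878824053037051917 / 294035676480000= -67606.84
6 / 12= 1 / 2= 0.50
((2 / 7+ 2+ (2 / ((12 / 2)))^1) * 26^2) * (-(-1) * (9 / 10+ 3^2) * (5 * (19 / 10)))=1165593 / 7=166513.29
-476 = -476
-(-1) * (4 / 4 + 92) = 93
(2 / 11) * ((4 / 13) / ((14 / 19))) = 76 / 1001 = 0.08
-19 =-19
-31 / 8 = -3.88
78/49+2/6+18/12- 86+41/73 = -1760167/21462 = -82.01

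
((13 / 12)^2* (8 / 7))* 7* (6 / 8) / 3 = 169 / 72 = 2.35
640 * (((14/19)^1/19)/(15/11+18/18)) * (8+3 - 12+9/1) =394240/4693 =84.01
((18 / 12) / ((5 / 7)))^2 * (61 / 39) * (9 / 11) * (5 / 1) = 80703 / 2860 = 28.22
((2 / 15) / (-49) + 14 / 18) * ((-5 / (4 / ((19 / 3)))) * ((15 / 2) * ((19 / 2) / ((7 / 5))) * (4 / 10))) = -3084745 / 24696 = -124.91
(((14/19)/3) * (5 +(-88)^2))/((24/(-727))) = -4381629/76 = -57653.01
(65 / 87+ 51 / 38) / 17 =6907 / 56202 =0.12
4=4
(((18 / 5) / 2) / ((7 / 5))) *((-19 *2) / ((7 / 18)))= -6156 / 49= -125.63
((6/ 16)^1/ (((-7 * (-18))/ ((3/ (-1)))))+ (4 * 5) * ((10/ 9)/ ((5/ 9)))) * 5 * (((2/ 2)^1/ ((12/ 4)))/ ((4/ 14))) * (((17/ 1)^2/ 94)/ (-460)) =-431477/ 276736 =-1.56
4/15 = 0.27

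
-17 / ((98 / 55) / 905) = -846175 / 98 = -8634.44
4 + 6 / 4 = 11 / 2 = 5.50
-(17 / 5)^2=-289 / 25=-11.56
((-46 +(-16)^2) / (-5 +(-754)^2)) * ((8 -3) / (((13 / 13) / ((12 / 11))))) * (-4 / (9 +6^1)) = -3360 / 6253621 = -0.00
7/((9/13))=91/9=10.11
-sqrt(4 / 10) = -sqrt(10) / 5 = -0.63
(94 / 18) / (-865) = -0.01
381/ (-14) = -27.21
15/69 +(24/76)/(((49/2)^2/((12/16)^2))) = 456811/2098474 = 0.22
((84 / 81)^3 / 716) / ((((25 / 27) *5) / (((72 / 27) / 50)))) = 21952 / 1223353125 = 0.00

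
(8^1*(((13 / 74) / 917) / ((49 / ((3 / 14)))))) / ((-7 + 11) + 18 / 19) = 741 / 546969409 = 0.00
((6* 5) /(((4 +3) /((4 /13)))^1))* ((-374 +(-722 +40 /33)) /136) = -180640 /17017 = -10.62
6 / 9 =2 / 3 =0.67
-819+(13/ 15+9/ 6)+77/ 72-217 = -371723/ 360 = -1032.56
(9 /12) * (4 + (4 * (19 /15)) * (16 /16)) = 34 /5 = 6.80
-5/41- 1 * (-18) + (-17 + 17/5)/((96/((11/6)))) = 520093/29520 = 17.62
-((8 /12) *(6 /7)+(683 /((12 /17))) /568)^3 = -11.77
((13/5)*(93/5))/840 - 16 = -111597/7000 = -15.94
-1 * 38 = -38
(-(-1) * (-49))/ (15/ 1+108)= -49/ 123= -0.40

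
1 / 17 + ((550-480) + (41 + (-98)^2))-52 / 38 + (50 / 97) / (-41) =9713.68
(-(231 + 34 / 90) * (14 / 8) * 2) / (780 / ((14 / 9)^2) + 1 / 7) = -892829 / 355545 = -2.51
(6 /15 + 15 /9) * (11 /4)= 341 /60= 5.68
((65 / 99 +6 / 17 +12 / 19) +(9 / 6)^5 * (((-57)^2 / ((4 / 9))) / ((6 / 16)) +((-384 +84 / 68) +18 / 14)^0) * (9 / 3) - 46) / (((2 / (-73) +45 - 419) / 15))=-165858590206075 / 9313066752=-17809.23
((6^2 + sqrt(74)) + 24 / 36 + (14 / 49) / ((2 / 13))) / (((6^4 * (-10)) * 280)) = -809 / 76204800 - sqrt(74) / 3628800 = -0.00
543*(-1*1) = -543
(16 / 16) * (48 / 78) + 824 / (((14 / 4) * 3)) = 21592 / 273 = 79.09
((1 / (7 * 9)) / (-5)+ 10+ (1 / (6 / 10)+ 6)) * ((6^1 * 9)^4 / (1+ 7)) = 657097272 / 35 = 18774207.77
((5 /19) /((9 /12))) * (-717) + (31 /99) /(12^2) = -251.58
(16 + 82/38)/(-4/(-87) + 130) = 30015/214966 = 0.14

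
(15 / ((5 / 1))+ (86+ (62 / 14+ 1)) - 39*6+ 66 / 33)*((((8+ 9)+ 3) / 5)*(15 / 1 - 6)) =-34668 / 7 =-4952.57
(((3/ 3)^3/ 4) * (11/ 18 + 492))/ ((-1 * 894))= -8867/ 64368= -0.14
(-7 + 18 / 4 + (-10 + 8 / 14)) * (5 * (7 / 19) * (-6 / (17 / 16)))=40080 / 323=124.09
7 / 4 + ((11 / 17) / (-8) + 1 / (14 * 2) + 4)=5431 / 952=5.70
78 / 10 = 39 / 5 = 7.80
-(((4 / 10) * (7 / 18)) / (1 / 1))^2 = -49 / 2025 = -0.02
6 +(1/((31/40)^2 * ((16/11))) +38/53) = 400416/50933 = 7.86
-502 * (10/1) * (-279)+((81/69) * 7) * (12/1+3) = 32216175/23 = 1400703.26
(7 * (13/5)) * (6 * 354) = 193284/5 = 38656.80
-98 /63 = -14 /9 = -1.56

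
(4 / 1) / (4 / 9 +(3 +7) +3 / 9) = 36 / 97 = 0.37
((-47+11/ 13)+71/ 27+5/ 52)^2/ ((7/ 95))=353182139255/ 13798512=25595.67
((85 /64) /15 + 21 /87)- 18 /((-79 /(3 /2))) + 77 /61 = 51893143 /26832192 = 1.93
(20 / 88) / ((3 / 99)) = 15 / 2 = 7.50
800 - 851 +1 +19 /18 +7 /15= -4363 /90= -48.48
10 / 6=5 / 3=1.67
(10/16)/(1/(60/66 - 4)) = -85/44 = -1.93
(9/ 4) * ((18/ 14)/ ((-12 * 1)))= -27/ 112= -0.24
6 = 6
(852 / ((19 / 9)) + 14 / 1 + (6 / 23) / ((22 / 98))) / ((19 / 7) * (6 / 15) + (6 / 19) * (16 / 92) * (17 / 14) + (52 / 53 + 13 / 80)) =182.38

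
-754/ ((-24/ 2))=377/ 6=62.83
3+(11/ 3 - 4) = 8/ 3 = 2.67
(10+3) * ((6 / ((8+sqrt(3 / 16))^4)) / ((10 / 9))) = 95877879552 / 5433416192405 - 11812110336 * sqrt(3) / 5433416192405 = 0.01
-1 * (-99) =99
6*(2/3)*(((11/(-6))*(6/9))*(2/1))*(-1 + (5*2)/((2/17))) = -2464/3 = -821.33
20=20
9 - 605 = -596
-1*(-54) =54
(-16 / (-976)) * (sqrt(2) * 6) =6 * sqrt(2) / 61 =0.14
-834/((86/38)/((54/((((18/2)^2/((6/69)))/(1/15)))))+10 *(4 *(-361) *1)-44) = 21128/352093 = 0.06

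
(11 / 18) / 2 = 11 / 36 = 0.31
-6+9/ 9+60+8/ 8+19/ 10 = 579/ 10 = 57.90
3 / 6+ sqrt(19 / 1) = 1 / 2+ sqrt(19) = 4.86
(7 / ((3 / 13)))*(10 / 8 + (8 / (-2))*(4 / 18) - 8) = -25025 / 108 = -231.71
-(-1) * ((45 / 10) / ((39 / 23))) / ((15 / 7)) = 161 / 130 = 1.24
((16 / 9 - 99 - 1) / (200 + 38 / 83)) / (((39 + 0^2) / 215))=-606730 / 224613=-2.70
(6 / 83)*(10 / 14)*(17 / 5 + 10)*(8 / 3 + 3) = 2278 / 581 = 3.92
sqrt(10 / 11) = sqrt(110) / 11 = 0.95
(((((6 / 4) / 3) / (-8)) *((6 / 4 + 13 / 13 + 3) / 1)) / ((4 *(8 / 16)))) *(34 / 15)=-187 / 480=-0.39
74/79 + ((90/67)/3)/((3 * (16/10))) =21807/21172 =1.03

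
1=1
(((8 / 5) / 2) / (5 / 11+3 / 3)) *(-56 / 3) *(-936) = 48048 / 5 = 9609.60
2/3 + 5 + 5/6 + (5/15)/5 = 197/30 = 6.57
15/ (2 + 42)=15/ 44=0.34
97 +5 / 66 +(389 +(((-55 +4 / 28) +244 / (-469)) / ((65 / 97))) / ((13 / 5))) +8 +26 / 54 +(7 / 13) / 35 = 108942679073 / 235405170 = 462.79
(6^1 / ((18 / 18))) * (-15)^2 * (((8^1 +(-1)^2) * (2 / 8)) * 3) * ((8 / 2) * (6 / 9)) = 24300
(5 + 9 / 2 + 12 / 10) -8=27 / 10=2.70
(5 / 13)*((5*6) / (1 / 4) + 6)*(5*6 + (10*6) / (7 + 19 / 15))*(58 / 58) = 727650 / 403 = 1805.58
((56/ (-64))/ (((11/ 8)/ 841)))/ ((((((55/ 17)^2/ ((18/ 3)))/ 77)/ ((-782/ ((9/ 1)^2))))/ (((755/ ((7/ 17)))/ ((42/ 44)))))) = 438065189.05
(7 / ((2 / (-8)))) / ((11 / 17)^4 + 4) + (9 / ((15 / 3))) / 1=-1710883 / 348725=-4.91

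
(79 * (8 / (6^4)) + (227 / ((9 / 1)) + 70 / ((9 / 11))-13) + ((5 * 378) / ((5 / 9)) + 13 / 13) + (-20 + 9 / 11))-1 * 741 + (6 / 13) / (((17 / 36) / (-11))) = 1075264999 / 393822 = 2730.33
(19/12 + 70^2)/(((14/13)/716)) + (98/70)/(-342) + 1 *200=3259052.69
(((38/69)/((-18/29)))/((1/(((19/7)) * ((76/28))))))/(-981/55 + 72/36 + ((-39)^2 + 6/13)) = -142221365/32757487938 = -0.00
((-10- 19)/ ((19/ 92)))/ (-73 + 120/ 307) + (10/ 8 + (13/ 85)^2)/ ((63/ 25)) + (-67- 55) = -409758220423/ 3427196668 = -119.56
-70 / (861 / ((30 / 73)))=-100 / 2993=-0.03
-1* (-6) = 6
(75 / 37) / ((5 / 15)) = 225 / 37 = 6.08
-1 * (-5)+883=888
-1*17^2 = -289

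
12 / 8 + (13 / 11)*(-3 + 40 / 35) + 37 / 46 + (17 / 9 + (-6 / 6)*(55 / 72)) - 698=-9871773 / 14168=-696.77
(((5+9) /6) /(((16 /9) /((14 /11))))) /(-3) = -49 /88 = -0.56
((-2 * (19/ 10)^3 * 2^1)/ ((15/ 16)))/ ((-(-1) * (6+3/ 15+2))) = -54872/ 15375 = -3.57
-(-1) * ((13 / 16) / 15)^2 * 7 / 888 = 1183 / 51148800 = 0.00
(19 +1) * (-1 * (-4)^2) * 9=-2880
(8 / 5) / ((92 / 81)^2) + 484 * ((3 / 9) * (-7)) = -17902837 / 15870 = -1128.09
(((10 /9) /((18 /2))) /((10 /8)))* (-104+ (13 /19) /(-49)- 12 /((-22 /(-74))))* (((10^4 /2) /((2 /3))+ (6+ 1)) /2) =-14799509996 /276507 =-53523.09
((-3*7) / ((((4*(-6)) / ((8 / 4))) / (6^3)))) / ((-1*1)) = -378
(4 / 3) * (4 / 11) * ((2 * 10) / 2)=160 / 33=4.85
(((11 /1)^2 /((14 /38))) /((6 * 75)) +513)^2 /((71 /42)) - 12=2618528541001 /16773750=156108.71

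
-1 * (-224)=224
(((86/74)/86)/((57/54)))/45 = 0.00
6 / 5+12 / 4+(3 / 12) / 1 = 89 / 20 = 4.45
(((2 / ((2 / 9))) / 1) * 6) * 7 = 378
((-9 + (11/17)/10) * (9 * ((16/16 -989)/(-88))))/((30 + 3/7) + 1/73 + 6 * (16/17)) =-132731739/5305520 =-25.02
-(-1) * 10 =10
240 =240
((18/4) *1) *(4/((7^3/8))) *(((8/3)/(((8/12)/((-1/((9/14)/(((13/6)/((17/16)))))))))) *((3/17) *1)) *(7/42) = -6656/42483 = -0.16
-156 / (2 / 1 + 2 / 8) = -208 / 3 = -69.33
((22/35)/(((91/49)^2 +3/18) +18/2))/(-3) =-308/18545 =-0.02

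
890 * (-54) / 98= -24030 / 49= -490.41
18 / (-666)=-1 / 37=-0.03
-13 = -13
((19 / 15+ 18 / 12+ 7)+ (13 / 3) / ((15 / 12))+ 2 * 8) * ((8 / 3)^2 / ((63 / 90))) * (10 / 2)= 280640 / 189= 1484.87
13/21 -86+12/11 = -19471/231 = -84.29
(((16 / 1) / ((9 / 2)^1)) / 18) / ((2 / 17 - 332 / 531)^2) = 4024036 / 5248681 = 0.77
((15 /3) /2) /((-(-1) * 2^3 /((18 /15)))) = 3 /8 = 0.38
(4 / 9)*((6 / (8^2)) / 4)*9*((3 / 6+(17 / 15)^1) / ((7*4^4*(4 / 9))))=63 / 327680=0.00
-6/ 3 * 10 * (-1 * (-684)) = -13680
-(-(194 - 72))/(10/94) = 5734/5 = 1146.80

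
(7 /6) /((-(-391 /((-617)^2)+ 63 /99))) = -29313053 /15963132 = -1.84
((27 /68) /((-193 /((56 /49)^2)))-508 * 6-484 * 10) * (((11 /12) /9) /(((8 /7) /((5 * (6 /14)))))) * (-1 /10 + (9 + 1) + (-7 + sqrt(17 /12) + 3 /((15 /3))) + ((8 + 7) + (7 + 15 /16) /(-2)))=-84460525325 /3858456-1089813230 * sqrt(51) /4340763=-23682.68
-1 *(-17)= 17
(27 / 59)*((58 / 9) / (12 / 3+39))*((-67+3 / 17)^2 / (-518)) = -112273152 / 189896987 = -0.59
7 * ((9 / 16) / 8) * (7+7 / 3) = 147 / 32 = 4.59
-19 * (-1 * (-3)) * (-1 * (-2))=-114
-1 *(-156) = 156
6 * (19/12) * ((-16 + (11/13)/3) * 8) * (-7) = 326116/39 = 8361.95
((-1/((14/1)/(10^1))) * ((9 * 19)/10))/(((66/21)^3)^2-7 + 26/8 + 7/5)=-3193330/251340953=-0.01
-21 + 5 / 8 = -163 / 8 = -20.38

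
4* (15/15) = 4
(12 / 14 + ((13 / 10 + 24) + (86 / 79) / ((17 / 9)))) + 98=11726193 / 94010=124.73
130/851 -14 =-11784/851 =-13.85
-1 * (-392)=392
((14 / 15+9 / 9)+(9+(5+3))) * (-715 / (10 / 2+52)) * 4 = -162448 / 171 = -949.99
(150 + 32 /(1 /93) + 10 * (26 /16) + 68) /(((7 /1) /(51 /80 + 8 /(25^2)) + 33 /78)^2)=1872910302289 /73018307961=25.65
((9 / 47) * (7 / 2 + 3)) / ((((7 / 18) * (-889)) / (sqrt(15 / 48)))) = -0.00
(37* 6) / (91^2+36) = 222 / 8317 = 0.03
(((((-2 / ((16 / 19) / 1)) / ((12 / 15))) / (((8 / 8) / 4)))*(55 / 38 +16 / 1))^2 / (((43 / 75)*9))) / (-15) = -6105125 / 11008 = -554.61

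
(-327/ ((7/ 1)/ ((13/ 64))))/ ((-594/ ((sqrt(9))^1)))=1417/ 29568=0.05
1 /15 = 0.07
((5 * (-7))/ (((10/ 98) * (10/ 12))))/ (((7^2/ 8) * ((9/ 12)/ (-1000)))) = 89600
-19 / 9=-2.11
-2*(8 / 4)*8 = -32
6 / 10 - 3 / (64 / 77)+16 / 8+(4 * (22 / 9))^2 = 2451917 / 25920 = 94.60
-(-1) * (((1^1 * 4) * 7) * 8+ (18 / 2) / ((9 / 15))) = 239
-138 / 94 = -69 / 47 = -1.47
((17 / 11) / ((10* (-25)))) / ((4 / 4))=-17 / 2750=-0.01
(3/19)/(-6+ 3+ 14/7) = -3/19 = -0.16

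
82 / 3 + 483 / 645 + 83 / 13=289004 / 8385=34.47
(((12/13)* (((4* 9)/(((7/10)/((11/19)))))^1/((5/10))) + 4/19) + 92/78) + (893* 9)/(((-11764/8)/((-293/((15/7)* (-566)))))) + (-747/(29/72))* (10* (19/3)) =-73493615339747117/625987570845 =-117404.27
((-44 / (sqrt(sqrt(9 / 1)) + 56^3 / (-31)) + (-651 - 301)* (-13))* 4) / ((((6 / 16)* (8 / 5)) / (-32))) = -22207311453537280 / 8411175429 - 2460160* sqrt(3) / 8411175429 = -2640214.99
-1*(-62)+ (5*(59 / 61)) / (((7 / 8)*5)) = 26946 / 427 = 63.11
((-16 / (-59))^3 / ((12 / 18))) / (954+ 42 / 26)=26624 / 850474439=0.00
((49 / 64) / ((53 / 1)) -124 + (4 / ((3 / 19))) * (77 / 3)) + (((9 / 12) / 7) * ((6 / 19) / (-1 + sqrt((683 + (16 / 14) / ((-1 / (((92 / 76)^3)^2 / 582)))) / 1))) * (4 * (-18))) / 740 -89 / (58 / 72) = 2225192025403676912054851 / 5352185514465470393280 -29241 * sqrt(133327715699554215) / 84637503165569410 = 415.75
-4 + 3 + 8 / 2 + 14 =17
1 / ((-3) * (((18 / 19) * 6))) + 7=6.94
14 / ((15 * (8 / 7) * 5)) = 0.16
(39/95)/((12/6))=39/190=0.21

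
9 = 9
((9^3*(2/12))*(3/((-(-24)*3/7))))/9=63/16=3.94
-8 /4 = -2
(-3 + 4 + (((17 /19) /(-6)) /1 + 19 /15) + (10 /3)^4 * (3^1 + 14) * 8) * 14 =1809028123 /7695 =235091.37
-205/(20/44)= -451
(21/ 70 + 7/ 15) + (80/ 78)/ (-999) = 298301/ 389610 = 0.77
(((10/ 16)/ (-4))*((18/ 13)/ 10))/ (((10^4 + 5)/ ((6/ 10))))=-9/ 6936800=-0.00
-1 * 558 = -558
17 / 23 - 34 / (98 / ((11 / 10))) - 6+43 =421019 / 11270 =37.36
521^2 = 271441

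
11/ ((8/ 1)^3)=11/ 512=0.02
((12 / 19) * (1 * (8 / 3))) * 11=352 / 19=18.53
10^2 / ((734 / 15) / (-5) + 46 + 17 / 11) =82500 / 31151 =2.65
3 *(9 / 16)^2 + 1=499 / 256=1.95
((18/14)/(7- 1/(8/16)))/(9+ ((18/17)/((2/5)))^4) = 83521/18870110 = 0.00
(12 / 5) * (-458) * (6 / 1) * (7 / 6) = -38472 / 5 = -7694.40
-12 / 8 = -3 / 2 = -1.50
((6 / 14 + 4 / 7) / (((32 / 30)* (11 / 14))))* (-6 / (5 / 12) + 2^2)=-273 / 22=-12.41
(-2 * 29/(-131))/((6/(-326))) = -9454/393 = -24.06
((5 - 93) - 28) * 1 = -116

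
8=8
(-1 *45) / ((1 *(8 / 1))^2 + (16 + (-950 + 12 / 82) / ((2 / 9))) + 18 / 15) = 9225 / 859594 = 0.01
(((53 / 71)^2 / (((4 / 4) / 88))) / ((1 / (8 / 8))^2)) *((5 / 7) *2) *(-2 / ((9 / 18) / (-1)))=9887680 / 35287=280.21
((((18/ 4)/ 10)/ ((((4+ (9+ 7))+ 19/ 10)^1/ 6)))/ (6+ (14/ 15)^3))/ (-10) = -6075/ 3357124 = -0.00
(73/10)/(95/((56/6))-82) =-1022/10055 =-0.10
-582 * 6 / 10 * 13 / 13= -1746 / 5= -349.20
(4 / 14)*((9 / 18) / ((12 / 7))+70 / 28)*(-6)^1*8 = -268 / 7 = -38.29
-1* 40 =-40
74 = 74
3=3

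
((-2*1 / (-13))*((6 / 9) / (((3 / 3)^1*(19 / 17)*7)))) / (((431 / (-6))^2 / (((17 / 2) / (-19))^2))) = 58956 / 115946257609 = 0.00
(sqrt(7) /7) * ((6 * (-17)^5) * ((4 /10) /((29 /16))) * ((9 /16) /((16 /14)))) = -38336139 * sqrt(7) /290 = -349751.34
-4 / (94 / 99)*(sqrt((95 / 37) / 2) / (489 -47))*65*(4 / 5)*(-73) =40.99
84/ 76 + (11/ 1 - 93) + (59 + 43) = 401/ 19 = 21.11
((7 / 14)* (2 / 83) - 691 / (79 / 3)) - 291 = -2080067 / 6557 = -317.23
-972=-972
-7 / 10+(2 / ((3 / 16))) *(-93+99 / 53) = -515571 / 530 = -972.78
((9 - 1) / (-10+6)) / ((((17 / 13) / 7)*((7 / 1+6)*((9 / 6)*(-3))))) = 28 / 153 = 0.18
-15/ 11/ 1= -1.36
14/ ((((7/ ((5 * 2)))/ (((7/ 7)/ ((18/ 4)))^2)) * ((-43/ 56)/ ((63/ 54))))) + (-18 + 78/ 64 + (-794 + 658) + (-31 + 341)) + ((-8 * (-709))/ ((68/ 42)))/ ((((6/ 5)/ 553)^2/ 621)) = 2626210900330886503/ 5684256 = 462014888198.37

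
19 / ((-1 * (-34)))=19 / 34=0.56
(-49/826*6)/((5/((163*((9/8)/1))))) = -30807/2360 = -13.05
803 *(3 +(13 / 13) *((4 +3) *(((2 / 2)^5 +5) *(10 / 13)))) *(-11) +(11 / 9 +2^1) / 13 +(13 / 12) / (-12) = -311872.69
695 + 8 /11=7653 /11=695.73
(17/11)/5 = 17/55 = 0.31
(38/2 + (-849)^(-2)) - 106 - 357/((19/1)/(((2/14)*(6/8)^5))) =-1229012537609/14023904256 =-87.64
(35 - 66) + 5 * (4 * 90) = 1769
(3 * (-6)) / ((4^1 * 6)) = -3 / 4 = -0.75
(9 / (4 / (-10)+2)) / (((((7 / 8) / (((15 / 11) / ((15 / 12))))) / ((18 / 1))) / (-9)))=-87480 / 77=-1136.10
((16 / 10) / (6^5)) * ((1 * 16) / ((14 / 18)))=4 / 945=0.00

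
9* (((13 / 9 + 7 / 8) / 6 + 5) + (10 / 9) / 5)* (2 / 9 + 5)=113881 / 432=263.61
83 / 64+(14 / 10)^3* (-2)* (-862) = 37855623 / 8000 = 4731.95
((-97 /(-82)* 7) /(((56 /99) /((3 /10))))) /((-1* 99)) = -291 /6560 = -0.04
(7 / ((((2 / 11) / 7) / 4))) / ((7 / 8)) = 1232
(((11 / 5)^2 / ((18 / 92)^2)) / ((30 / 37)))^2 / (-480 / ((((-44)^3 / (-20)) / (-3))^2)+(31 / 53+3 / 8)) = 4213155615711718189096 / 166270555250578125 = 25339.16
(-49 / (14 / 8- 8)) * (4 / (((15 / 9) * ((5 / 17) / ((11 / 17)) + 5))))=3.45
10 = 10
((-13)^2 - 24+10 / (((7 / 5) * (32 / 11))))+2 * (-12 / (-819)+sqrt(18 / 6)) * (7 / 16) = 7 * sqrt(3) / 8+644141 / 4368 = 148.98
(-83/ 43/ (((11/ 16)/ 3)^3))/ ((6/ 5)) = -7649280/ 57233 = -133.65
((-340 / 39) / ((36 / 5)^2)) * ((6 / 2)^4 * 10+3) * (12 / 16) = -575875 / 5616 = -102.54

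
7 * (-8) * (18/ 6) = -168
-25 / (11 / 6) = -150 / 11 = -13.64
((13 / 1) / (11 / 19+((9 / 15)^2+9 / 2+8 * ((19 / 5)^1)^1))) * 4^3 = 23.21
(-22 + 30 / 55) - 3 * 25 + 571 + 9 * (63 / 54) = 10671 / 22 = 485.05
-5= -5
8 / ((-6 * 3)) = -0.44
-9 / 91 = -0.10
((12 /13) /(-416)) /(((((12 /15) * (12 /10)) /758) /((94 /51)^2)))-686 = -2433284947 /3516552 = -691.95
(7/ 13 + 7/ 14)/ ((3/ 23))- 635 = -16303/ 26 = -627.04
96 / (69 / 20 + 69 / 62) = 21.04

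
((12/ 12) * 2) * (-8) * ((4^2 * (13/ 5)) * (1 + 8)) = -29952/ 5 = -5990.40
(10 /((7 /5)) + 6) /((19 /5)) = 460 /133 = 3.46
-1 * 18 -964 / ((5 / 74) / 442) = -31530602 / 5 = -6306120.40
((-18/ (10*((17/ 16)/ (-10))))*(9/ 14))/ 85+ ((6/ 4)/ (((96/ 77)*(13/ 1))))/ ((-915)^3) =0.13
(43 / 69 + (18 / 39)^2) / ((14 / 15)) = 6965 / 7774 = 0.90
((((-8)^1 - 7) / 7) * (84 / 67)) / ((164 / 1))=-45 / 2747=-0.02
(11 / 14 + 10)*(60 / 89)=4530 / 623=7.27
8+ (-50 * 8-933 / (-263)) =-102163 / 263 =-388.45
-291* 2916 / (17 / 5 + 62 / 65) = -194898.02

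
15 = 15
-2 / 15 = -0.13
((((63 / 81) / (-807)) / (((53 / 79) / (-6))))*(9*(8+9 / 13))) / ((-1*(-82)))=0.01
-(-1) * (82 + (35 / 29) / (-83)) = 197339 / 2407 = 81.99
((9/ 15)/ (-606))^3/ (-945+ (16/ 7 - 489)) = 7/ 10325676622000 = 0.00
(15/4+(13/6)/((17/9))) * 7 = 34.28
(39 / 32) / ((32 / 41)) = 1599 / 1024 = 1.56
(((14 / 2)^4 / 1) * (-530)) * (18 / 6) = -3817590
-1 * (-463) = 463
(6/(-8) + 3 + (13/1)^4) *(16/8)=114253/2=57126.50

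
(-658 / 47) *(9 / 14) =-9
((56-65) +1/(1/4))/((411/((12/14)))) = -0.01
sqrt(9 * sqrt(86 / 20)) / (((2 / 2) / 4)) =6 * 10^(3 / 4) * 43^(1 / 4) / 5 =17.28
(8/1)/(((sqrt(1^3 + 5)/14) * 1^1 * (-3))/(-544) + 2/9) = 4176248832/116004725 - 7402752 * sqrt(6)/116004725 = 35.84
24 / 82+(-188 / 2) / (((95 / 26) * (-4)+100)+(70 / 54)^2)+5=142525597 / 33829715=4.21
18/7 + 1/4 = 79/28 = 2.82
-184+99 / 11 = -175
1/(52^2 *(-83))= -1/224432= -0.00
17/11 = 1.55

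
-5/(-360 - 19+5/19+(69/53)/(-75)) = 125875/9535137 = 0.01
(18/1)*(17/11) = 306/11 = 27.82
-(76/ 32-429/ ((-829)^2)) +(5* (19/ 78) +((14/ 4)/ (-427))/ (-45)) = -226847803463/ 196193560680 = -1.16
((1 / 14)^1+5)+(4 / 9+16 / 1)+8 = 3719 / 126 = 29.52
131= 131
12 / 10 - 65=-319 / 5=-63.80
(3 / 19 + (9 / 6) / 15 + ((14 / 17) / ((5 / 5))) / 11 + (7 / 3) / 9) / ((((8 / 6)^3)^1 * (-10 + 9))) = -567931 / 2273920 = -0.25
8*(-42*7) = -2352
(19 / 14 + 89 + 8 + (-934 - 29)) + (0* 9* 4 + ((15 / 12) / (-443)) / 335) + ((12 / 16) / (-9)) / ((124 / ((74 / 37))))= -133655532929 / 154578648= -864.64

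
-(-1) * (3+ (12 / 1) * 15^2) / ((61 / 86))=232458 / 61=3810.79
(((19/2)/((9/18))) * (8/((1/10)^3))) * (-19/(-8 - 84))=722000/23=31391.30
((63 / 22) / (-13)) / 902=-63 / 257972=-0.00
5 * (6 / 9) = 10 / 3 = 3.33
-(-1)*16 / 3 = 16 / 3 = 5.33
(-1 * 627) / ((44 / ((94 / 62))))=-2679 / 124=-21.60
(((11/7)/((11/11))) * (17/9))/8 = 187/504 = 0.37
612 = 612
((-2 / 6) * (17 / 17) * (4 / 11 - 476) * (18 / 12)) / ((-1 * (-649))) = 0.37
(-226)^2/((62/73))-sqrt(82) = 1864274/31-sqrt(82) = 60128.82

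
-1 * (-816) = 816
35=35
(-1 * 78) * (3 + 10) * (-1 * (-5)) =-5070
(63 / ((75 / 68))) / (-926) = -714 / 11575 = -0.06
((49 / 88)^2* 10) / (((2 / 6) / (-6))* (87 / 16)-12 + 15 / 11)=-36015 / 127061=-0.28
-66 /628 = -33 /314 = -0.11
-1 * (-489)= 489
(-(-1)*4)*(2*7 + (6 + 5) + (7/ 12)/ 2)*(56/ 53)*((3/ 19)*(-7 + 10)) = 50988/ 1007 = 50.63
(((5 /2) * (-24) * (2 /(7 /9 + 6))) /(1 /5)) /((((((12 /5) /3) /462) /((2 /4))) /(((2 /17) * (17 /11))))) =-283500 /61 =-4647.54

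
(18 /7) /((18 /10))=10 /7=1.43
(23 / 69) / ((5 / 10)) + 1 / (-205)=407 / 615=0.66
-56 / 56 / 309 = -1 / 309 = -0.00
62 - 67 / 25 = 1483 / 25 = 59.32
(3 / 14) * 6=9 / 7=1.29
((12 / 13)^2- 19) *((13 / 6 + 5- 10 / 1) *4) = 104278 / 507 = 205.68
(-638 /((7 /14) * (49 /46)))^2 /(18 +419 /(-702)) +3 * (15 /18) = 4837236129149 /58666034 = 82453.78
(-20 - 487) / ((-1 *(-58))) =-507 / 58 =-8.74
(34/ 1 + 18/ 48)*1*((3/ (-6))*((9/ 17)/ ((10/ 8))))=-495/ 68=-7.28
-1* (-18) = 18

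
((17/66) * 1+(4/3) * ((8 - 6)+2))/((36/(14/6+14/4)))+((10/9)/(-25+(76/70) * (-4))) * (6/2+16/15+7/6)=0.71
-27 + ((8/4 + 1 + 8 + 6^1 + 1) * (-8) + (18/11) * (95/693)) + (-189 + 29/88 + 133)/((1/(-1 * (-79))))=-30957793/6776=-4568.74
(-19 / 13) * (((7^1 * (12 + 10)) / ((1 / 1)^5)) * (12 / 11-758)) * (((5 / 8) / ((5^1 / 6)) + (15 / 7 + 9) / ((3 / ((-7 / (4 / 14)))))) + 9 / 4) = -194895008 / 13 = -14991923.69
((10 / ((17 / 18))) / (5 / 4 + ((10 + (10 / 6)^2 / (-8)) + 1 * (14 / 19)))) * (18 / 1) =16.37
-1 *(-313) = 313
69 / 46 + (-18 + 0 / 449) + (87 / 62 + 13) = -65 / 31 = -2.10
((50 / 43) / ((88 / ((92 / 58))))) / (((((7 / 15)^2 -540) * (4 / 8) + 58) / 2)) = -0.00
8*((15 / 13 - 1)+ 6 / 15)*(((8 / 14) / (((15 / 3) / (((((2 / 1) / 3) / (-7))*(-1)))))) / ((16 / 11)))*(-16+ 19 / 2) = -264 / 1225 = -0.22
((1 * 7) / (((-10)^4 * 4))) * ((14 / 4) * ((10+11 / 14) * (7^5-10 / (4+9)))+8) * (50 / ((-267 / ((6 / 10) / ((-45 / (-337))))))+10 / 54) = -364188167833 / 4998240000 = -72.86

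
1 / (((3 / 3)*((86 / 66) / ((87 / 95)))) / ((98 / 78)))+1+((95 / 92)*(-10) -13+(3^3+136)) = 345799533 / 2442830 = 141.56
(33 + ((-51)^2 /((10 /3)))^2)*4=60890109 /25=2435604.36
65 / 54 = 1.20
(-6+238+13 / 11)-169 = 706 / 11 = 64.18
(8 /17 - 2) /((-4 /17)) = 13 /2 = 6.50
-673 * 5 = -3365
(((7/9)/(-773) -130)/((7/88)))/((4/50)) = -20428.73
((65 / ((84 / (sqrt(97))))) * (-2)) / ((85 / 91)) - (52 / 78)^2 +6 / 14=-169 * sqrt(97) / 102 - 1 / 63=-16.33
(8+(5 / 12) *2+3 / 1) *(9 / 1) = 213 / 2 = 106.50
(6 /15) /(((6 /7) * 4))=7 /60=0.12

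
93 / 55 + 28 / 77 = 113 / 55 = 2.05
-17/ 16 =-1.06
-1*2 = -2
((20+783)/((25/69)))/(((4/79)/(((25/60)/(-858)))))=-132641/6240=-21.26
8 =8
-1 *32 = -32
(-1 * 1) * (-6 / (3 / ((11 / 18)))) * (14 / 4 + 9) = 275 / 18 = 15.28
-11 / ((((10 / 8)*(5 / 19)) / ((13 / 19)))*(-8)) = 143 / 50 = 2.86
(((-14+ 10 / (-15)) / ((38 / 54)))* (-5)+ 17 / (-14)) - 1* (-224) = 86981 / 266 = 327.00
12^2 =144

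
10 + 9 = 19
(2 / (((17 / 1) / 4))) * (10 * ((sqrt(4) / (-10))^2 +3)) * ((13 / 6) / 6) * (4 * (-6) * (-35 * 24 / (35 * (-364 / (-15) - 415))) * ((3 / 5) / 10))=-1138176 / 2490925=-0.46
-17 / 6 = -2.83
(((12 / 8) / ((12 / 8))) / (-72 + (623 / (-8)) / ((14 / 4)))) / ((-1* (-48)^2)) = 1 / 217152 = 0.00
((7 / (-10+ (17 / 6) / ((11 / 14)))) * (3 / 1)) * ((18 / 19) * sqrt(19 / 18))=-2079 * sqrt(38) / 4009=-3.20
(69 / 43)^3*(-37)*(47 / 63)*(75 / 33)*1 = -1586880975 / 6122039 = -259.21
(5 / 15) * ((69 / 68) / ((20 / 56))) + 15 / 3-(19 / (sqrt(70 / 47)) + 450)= -75489 / 170-19 * sqrt(3290) / 70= -459.62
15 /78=5 /26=0.19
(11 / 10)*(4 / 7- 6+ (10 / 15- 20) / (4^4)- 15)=-121253 / 5376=-22.55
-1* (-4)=4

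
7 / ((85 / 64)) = 448 / 85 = 5.27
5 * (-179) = -895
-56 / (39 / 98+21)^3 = -52706752 / 9221366673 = -0.01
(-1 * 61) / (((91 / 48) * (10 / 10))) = -2928 / 91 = -32.18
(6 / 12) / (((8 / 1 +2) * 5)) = 1 / 100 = 0.01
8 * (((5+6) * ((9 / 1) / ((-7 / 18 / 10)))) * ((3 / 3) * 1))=-142560 / 7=-20365.71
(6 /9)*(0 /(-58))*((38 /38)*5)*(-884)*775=0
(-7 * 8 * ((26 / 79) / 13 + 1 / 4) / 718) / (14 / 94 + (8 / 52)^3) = -62884731 / 446827555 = -0.14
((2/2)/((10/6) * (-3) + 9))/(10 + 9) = 1/76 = 0.01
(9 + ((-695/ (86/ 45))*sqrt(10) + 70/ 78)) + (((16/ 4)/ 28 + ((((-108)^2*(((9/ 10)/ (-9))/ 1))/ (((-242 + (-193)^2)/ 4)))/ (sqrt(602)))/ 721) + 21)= -31275*sqrt(10)/ 86 - 11664*sqrt(602)/ 40156480735 + 8474/ 273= -1118.96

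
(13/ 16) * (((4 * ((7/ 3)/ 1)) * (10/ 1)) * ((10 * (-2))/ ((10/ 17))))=-2578.33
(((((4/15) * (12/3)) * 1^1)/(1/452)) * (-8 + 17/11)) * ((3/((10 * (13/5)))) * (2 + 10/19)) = -12323328/13585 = -907.13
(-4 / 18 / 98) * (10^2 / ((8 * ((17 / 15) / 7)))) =-125 / 714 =-0.18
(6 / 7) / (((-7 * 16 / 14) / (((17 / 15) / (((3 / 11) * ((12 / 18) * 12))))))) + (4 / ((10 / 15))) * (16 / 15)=21317 / 3360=6.34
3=3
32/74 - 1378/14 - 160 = -258.00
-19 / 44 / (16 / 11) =-19 / 64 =-0.30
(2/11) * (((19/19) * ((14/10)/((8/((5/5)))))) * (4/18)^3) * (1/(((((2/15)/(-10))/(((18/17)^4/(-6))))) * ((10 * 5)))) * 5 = 504/918731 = 0.00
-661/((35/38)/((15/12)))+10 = -887.07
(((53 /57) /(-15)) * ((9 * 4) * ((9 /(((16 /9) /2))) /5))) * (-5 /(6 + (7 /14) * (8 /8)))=4293 /1235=3.48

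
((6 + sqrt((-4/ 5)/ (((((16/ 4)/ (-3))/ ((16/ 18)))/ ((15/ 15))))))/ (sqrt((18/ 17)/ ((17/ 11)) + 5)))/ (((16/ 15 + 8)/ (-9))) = 9*sqrt(1643)*(-45 - sqrt(30))/ 6572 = -2.80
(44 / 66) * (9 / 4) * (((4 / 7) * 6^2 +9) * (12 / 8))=1863 / 28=66.54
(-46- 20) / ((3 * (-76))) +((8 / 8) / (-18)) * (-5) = 97 / 171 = 0.57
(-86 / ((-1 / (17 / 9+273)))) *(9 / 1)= 212764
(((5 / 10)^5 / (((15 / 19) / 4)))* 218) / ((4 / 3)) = 2071 / 80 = 25.89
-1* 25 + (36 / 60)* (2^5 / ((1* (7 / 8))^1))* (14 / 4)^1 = 259 / 5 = 51.80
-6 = -6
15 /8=1.88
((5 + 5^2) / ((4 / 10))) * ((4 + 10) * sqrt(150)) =5250 * sqrt(6) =12859.82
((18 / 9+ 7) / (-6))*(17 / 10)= -51 / 20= -2.55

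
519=519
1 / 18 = 0.06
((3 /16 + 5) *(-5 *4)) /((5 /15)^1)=-1245 /4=-311.25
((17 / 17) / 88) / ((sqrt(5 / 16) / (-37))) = -37*sqrt(5) / 110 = -0.75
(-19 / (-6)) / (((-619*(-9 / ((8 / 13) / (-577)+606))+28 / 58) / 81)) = 33812430723 / 1275492431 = 26.51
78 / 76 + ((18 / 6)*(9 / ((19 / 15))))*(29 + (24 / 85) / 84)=2800275 / 4522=619.26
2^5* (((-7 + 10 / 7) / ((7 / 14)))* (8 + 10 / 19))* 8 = -3234816 / 133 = -24321.92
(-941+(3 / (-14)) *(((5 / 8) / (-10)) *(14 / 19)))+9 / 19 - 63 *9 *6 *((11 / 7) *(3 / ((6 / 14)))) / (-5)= 6543.88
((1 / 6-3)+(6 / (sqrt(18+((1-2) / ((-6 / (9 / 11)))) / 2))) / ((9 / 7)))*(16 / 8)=-3.47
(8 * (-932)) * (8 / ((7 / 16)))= -954368 / 7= -136338.29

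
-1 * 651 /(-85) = 651 /85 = 7.66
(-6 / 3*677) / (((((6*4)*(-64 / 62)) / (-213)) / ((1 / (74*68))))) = -1490077 / 644096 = -2.31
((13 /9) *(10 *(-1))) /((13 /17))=-170 /9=-18.89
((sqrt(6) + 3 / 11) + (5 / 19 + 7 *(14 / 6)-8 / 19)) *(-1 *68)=-701284 / 627-68 *sqrt(6)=-1285.04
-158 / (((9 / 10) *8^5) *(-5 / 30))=0.03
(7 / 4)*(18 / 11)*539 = 3087 / 2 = 1543.50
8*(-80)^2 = 51200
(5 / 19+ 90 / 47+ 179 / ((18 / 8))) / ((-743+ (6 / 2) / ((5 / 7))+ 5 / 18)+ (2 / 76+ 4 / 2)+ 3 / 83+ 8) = -272610595 / 2429671909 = -0.11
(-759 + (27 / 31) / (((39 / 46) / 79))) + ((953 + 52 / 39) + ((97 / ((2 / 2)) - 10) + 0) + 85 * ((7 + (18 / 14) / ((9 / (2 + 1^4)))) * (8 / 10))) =7351237 / 8463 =868.63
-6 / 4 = -3 / 2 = -1.50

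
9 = 9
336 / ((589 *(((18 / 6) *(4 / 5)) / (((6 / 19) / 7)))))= 120 / 11191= 0.01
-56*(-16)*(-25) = -22400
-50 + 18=-32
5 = 5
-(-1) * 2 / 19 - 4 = -3.89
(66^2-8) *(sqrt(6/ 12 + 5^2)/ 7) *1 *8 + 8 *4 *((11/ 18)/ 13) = 176/ 117 + 17392 *sqrt(102)/ 7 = 25094.45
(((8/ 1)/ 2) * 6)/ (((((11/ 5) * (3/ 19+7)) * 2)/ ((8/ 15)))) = 76/ 187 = 0.41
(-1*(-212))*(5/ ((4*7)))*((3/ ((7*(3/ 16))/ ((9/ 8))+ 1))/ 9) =530/ 91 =5.82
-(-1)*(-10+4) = -6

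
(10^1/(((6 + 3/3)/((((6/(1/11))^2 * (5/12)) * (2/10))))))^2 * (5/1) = 65884500/49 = 1344581.63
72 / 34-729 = -726.88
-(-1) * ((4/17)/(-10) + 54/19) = 4552/1615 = 2.82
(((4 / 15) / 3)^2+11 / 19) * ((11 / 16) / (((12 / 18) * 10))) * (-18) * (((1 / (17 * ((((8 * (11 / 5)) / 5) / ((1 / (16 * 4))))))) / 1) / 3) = -22579 / 238141440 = -0.00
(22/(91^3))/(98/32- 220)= -0.00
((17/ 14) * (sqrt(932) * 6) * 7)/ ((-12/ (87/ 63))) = -493 * sqrt(233)/ 42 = -179.17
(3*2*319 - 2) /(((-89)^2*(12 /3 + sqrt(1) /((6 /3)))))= 3824 /71289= 0.05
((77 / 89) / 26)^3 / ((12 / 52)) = 456533 / 2859354264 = 0.00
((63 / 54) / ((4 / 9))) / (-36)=-7 / 96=-0.07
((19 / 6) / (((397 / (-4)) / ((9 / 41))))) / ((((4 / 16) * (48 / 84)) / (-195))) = 9.56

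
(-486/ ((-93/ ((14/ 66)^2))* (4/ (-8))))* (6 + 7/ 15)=-57036/ 18755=-3.04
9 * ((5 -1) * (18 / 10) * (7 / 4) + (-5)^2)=1692 / 5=338.40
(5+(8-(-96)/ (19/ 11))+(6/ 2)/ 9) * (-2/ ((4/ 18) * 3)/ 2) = -1964/ 19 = -103.37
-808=-808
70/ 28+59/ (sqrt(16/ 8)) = 5/ 2+59* sqrt(2)/ 2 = 44.22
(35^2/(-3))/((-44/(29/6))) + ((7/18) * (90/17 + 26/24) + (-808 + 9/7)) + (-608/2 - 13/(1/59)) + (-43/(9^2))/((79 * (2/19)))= -30664649905/16752582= -1830.44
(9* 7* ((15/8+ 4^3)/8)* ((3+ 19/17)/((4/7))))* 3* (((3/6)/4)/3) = 478485/1024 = 467.27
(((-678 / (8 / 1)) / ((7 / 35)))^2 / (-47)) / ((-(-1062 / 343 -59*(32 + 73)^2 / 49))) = -109494175 / 380544336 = -0.29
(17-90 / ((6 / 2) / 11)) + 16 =-297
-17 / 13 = -1.31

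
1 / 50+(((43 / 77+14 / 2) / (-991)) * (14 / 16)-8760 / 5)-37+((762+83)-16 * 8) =-1168572673 / 1090100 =-1071.99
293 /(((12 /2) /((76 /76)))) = 293 /6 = 48.83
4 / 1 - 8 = -4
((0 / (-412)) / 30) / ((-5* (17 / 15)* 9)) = 0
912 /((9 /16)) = 4864 /3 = 1621.33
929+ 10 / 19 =929.53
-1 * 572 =-572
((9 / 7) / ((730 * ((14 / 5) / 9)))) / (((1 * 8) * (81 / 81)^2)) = 81 / 114464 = 0.00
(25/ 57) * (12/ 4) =25/ 19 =1.32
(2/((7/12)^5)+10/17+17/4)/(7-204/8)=-39370655/21143206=-1.86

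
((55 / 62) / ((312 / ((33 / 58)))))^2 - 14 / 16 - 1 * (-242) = 33724715143753 / 139864032256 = 241.13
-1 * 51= -51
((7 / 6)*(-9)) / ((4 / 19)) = -399 / 8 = -49.88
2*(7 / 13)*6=84 / 13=6.46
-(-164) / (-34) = -82 / 17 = -4.82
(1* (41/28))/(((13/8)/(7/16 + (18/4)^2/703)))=215045/511784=0.42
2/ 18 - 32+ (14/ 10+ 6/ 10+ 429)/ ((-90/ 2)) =-622/ 15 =-41.47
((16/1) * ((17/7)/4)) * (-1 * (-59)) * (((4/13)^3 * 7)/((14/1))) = 128384/15379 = 8.35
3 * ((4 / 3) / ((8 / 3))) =3 / 2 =1.50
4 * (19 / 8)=9.50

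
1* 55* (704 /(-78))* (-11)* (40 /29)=8518400 /1131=7531.74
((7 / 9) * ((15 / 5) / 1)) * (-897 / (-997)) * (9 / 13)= 1449 / 997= 1.45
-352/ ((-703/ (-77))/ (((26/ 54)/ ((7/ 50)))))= -132.60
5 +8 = 13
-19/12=-1.58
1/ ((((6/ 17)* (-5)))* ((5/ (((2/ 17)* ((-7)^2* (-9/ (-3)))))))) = -49/ 25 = -1.96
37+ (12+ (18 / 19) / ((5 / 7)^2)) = 24157 / 475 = 50.86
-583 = -583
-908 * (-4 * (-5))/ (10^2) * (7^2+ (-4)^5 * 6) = 1106852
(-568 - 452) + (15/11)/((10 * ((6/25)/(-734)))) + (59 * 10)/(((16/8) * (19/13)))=-516315/418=-1235.20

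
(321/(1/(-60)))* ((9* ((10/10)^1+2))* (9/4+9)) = -5850225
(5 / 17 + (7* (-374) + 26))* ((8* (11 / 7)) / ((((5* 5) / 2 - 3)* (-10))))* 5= 3877192 / 2261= 1714.81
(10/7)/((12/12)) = 10/7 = 1.43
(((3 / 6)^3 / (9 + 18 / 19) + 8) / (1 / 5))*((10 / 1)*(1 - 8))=-302875 / 108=-2804.40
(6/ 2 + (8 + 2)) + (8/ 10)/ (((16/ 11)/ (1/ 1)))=271/ 20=13.55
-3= -3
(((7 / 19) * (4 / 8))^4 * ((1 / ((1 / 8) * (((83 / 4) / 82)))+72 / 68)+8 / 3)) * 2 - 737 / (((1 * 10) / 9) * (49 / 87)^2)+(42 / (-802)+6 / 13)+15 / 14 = -2089.45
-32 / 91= -0.35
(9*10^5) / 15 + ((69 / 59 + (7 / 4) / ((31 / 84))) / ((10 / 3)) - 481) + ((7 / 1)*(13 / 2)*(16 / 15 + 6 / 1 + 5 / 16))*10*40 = 10634991563 / 54870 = 193821.61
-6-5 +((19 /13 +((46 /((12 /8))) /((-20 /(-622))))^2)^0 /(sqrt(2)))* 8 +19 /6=-47 /6 +4* sqrt(2)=-2.18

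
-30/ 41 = -0.73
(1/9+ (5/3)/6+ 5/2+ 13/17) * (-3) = -559/51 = -10.96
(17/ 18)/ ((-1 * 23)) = -17/ 414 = -0.04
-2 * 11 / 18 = -11 / 9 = -1.22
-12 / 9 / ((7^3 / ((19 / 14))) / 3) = -38 / 2401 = -0.02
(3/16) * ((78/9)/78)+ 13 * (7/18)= 731/144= 5.08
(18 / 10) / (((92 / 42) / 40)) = 756 / 23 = 32.87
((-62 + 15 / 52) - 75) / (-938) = 7109 / 48776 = 0.15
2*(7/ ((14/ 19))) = 19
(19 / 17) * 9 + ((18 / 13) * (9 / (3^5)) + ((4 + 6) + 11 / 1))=31.11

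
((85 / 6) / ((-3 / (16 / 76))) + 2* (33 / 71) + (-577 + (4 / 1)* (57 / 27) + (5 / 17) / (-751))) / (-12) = 22034634736 / 465012441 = 47.39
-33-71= -104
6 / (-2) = -3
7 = 7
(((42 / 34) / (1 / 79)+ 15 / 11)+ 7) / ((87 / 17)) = 19813 / 957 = 20.70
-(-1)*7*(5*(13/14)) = 32.50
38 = 38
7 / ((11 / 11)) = 7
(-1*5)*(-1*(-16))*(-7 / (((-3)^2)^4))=560 / 6561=0.09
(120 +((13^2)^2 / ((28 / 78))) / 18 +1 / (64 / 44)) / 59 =1525723 / 19824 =76.96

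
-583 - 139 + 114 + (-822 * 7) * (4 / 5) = -26056 / 5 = -5211.20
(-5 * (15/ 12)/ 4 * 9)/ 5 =-45/ 16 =-2.81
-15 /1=-15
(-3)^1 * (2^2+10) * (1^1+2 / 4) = -63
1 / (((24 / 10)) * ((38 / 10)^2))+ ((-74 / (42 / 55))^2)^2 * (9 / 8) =6191057766526375 / 62406792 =99204871.27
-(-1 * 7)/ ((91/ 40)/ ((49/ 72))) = 245/ 117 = 2.09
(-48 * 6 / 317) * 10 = -2880 / 317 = -9.09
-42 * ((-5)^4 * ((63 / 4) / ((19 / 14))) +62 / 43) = -248938851 / 817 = -304698.72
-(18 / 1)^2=-324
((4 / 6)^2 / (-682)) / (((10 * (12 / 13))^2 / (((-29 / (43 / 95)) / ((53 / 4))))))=93119 / 2517930360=0.00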